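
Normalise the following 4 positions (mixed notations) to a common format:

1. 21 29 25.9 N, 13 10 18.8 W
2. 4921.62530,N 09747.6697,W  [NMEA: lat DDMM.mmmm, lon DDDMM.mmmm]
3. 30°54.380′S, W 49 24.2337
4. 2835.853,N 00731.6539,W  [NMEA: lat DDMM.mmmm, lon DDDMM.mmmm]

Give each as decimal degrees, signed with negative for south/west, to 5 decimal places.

1. 21.49053, -13.17189
2. 49.36042, -97.79450
3. -30.90633, -49.40390
4. 28.59755, -7.52757

Point 1:
  Latitude: 21° + 29/60 + 25.9/3600 = 21 + 0.483333 + 0.007194 = 21.490528
  N ⇒ keep positive
  λ: 10′ + 18.8″ = 10.31333′; 13 + 10.31333/60 = 13.171889
  hemisphere W, so the sign is −
Point 2:
  Latitude: split at 2 digits → 49° and 21.6253′; 49 + 21.6253/60 = 49.360422
  N → positive
  λ: split at 3 digits → 097° and 47.6697′; 97 + 47.6697/60 = 97.794495
  W → negative
Point 3:
  Latitude: 30 + 54.38/60 = 30.906333
  S ⇒ negate
  Lon: 49 + 24.2337/60 = 49.403895
  W → negative
Point 4:
  φ: degrees = first 2 digits = 28, minutes = 35.853; 28 + 35.853/60 = 28.597550
  N ⇒ keep positive
  λ: split at 3 digits → 007° and 31.6539′; 7 + 31.6539/60 = 7.527565
  hemisphere W, so the sign is −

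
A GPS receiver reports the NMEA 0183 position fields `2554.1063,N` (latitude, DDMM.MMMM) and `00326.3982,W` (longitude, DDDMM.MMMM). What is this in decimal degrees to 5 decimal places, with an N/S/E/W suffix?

φ: degrees = first 2 digits = 25, minutes = 54.1063; 25 + 54.1063/60 = 25.901772
Longitude: degrees = first 3 digits = 3, minutes = 26.3982; 3 + 26.3982/60 = 3.439970

25.90177° N, 3.43997° W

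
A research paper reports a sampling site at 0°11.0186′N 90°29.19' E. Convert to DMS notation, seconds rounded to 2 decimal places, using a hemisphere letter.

φ: fractional minutes 0.01860 × 60 = 1.1160″
Lon: 29.19000′ → 29′ and 0.19000 × 60 = 11.4000″

0°11′1.12″ N, 90°29′11.40″ E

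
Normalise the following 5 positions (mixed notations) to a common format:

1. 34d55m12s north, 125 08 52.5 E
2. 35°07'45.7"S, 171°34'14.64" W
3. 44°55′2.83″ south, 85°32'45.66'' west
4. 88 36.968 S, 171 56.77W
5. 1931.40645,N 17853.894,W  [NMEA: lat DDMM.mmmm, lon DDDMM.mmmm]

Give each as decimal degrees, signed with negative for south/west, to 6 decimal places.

1. 34.920000, 125.147917
2. -35.129361, -171.570733
3. -44.917453, -85.546017
4. -88.616133, -171.946167
5. 19.523441, -178.898233

Point 1:
  φ: 55′ + 12″ = 55.20000′; 34 + 55.20000/60 = 34.9200000
  N ⇒ keep positive
  Lon: 125 + 8/60 + 52.5/3600 = 125.1479167
  E ⇒ keep positive
Point 2:
  φ: 7′ + 45.7″ = 7.76167′; 35 + 7.76167/60 = 35.1293611
  S ⇒ negate
  λ: 171 + 34/60 + 14.64/3600 = 171.5707333
  W ⇒ negate
Point 3:
  Lat: 55′ + 2.83″ = 55.04717′; 44 + 55.04717/60 = 44.9174528
  S → negative
  Lon: 85° + 32/60 + 45.66/3600 = 85 + 0.533333 + 0.012683 = 85.5460167
  W ⇒ negate
Point 4:
  Latitude: 88 + 36.968/60 = 88.6161333
  S → negative
  Lon: 171 + 56.77/60 = 171.9461667
  W → negative
Point 5:
  φ: split at 2 digits → 19° and 31.40645′; 19 + 31.40645/60 = 19.5234408
  N → positive
  Longitude: degrees = first 3 digits = 178, minutes = 53.894; 178 + 53.894/60 = 178.8982333
  W → negative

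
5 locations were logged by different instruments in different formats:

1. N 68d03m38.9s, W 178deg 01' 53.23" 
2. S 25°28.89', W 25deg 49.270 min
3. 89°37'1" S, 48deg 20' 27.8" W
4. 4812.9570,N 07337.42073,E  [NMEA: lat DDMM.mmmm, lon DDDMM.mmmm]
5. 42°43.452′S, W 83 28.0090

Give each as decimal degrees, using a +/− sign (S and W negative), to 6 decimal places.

1. 68.060806, -178.031453
2. -25.481500, -25.821167
3. -89.616944, -48.341056
4. 48.215950, 73.623679
5. -42.724200, -83.466817

Point 1:
  Lat: 3′ + 38.9″ = 3.64833′; 68 + 3.64833/60 = 68.0608056
  N ⇒ keep positive
  Longitude: 1′ + 53.23″ = 1.88717′; 178 + 1.88717/60 = 178.0314528
  W ⇒ negate
Point 2:
  φ: 25 + 28.89/60 = 25.4815000
  S ⇒ negate
  λ: 49.27′ = 0.821167°; total 25.8211667
  W → negative
Point 3:
  Latitude: 89° + 37/60 + 1/3600 = 89 + 0.616667 + 0.000278 = 89.6169444
  S ⇒ negate
  Longitude: 48° + 20/60 + 27.8/3600 = 48 + 0.333333 + 0.007722 = 48.3410556
  W → negative
Point 4:
  Lat: split at 2 digits → 48° and 12.957′; 48 + 12.957/60 = 48.2159500
  N ⇒ keep positive
  λ: degrees = first 3 digits = 73, minutes = 37.42073; 73 + 37.42073/60 = 73.6236788
  E → positive
Point 5:
  φ: 43.452′ = 0.724200°; total 42.7242000
  S ⇒ negate
  Lon: 83 + 28.009/60 = 83.4668167
  hemisphere W, so the sign is −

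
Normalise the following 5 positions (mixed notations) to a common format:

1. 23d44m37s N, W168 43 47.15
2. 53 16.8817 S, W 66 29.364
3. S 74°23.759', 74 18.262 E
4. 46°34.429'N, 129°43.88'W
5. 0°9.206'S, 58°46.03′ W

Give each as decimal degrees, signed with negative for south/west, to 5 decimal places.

Point 1:
  Lat: 23° + 44/60 + 37/3600 = 23 + 0.733333 + 0.010278 = 23.743611
  N → positive
  λ: 168 + 43/60 + 47.15/3600 = 168.729764
  W → negative
Point 2:
  Lat: 53 + 16.8817/60 = 53.281362
  S → negative
  Lon: 66 + 29.364/60 = 66.489400
  W → negative
Point 3:
  Latitude: 23.759′ = 0.395983°; total 74.395983
  S ⇒ negate
  Lon: 74 + 18.262/60 = 74.304367
  E ⇒ keep positive
Point 4:
  Latitude: 34.429′ = 0.573817°; total 46.573817
  N → positive
  λ: 129 + 43.88/60 = 129.731333
  W ⇒ negate
Point 5:
  Lat: 9.206′ = 0.153433°; total 0.153433
  S → negative
  Longitude: 46.03′ = 0.767167°; total 58.767167
  W → negative

1. 23.74361, -168.72976
2. -53.28136, -66.48940
3. -74.39598, 74.30437
4. 46.57382, -129.73133
5. -0.15343, -58.76717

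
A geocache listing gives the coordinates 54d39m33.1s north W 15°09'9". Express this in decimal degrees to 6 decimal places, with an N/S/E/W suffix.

Latitude: 39′ + 33.1″ = 39.55167′; 54 + 39.55167/60 = 54.6591944
Longitude: 15° + 9/60 + 9/3600 = 15 + 0.150000 + 0.002500 = 15.1525000

54.659194° N, 15.152500° W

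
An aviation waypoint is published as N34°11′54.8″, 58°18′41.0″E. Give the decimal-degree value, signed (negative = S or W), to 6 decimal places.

34.198556, 58.311389

Lat: 34° + 11/60 + 54.8/3600 = 34 + 0.183333 + 0.015222 = 34.1985556
N → positive
λ: 18′ + 41″ = 18.68333′; 58 + 18.68333/60 = 58.3113889
E → positive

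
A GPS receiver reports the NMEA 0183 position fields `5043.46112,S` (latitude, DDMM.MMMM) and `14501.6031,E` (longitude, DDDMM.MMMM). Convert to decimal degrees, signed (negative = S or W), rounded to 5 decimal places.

-50.72435, 145.02672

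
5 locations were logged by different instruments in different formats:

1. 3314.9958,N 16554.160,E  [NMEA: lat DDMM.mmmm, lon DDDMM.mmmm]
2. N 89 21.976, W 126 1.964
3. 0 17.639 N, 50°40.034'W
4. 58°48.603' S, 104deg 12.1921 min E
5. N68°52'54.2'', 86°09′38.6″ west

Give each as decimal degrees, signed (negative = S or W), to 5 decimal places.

Point 1:
  φ: degrees = first 2 digits = 33, minutes = 14.9958; 33 + 14.9958/60 = 33.249930
  N → positive
  Longitude: degrees = first 3 digits = 165, minutes = 54.16; 165 + 54.16/60 = 165.902667
  E → positive
Point 2:
  Lat: 21.976′ = 0.366267°; total 89.366267
  N ⇒ keep positive
  λ: 126 + 1.964/60 = 126.032733
  W → negative
Point 3:
  Latitude: 0 + 17.639/60 = 0.293983
  N → positive
  Lon: 50 + 40.034/60 = 50.667233
  hemisphere W, so the sign is −
Point 4:
  φ: 58 + 48.603/60 = 58.810050
  S → negative
  Lon: 104 + 12.1921/60 = 104.203202
  E ⇒ keep positive
Point 5:
  φ: 68 + 52/60 + 54.2/3600 = 68.881722
  N ⇒ keep positive
  Lon: 86 + 9/60 + 38.6/3600 = 86.160722
  hemisphere W, so the sign is −

1. 33.24993, 165.90267
2. 89.36627, -126.03273
3. 0.29398, -50.66723
4. -58.81005, 104.20320
5. 68.88172, -86.16072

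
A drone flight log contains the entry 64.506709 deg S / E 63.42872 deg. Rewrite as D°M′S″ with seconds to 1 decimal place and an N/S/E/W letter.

64°30′24.2″ S, 63°25′43.4″ E

φ: 0.506709° → 30.40254′; 0.40254 × 60 = 24.152″
Lon: 0.428720 × 60 = 25.72320′ → 25′, remainder × 60 = 43.392″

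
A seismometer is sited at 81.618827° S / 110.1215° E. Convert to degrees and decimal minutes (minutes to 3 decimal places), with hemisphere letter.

81° 37.130′ S, 110° 7.290′ E

φ: minutes = (81.618827 − 81) × 60 = 37.12962
Lon: fractional part 0.121500 → 7.29000 minutes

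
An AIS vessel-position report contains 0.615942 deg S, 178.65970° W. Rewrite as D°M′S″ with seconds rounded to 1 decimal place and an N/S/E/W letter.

Lat: 0.615942° → 36.95652′; 0.95652 × 60 = 57.391″
Lon: 0.659700° → 39.58200′; 0.58200 × 60 = 34.920″

0°36′57.4″ S, 178°39′34.9″ W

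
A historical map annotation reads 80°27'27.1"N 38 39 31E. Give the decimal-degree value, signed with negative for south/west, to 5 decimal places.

Lat: 80° + 27/60 + 27.1/3600 = 80 + 0.450000 + 0.007528 = 80.457528
N ⇒ keep positive
λ: 38° + 39/60 + 31/3600 = 38 + 0.650000 + 0.008611 = 38.658611
E → positive

80.45753, 38.65861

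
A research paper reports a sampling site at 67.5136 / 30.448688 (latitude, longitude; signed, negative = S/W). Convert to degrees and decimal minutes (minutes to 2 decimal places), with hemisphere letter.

Latitude: 67° + 0.513600 × 60 = 67° 30.8160′
λ: fractional part 0.448688 → 26.9213 minutes

67° 30.82′ N, 30° 26.92′ E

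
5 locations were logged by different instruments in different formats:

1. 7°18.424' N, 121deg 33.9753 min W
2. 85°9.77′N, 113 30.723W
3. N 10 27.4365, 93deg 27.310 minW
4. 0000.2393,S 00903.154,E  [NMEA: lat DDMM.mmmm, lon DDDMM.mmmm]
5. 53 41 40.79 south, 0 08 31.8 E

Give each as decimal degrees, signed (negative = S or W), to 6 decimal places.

Point 1:
  Lat: 18.424′ = 0.307067°; total 7.3070667
  N ⇒ keep positive
  Longitude: 121 + 33.9753/60 = 121.5662550
  hemisphere W, so the sign is −
Point 2:
  Latitude: 9.77′ = 0.162833°; total 85.1628333
  N → positive
  λ: 30.723′ = 0.512050°; total 113.5120500
  W → negative
Point 3:
  Lat: 27.4365′ = 0.457275°; total 10.4572750
  N ⇒ keep positive
  Lon: 27.31′ = 0.455167°; total 93.4551667
  W → negative
Point 4:
  Latitude: split at 2 digits → 00° and 0.2393′; 0 + 0.2393/60 = 0.0039883
  S ⇒ negate
  λ: degrees = first 3 digits = 9, minutes = 3.154; 9 + 3.154/60 = 9.0525667
  E ⇒ keep positive
Point 5:
  Lat: 53° + 41/60 + 40.79/3600 = 53 + 0.683333 + 0.011331 = 53.6946639
  S → negative
  Lon: 0° + 8/60 + 31.8/3600 = 0 + 0.133333 + 0.008833 = 0.1421667
  E ⇒ keep positive

1. 7.307067, -121.566255
2. 85.162833, -113.512050
3. 10.457275, -93.455167
4. -0.003988, 9.052567
5. -53.694664, 0.142167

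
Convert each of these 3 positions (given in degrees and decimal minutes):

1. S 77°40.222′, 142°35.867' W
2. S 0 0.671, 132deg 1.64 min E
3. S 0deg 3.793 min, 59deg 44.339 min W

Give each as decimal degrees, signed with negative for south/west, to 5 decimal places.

1. -77.67037, -142.59778
2. -0.01118, 132.02733
3. -0.06322, -59.73898

Point 1:
  φ: 40.222′ = 0.670367°; total 77.670367
  S ⇒ negate
  Lon: 35.867′ = 0.597783°; total 142.597783
  W → negative
Point 2:
  Lat: 0.671′ = 0.011183°; total 0.011183
  hemisphere S, so the sign is −
  Lon: 1.64′ = 0.027333°; total 132.027333
  E ⇒ keep positive
Point 3:
  Lat: 3.793′ = 0.063217°; total 0.063217
  S ⇒ negate
  Longitude: 44.339′ = 0.738983°; total 59.738983
  W → negative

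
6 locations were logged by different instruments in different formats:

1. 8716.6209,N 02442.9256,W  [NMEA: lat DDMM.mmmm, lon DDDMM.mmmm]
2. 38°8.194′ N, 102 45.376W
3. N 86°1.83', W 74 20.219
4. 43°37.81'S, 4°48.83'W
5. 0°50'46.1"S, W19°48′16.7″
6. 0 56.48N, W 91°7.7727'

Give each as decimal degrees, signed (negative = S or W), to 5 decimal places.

Point 1:
  Lat: degrees = first 2 digits = 87, minutes = 16.6209; 87 + 16.6209/60 = 87.277015
  N → positive
  Longitude: split at 3 digits → 024° and 42.9256′; 24 + 42.9256/60 = 24.715427
  W ⇒ negate
Point 2:
  Lat: 8.194′ = 0.136567°; total 38.136567
  N → positive
  Longitude: 102 + 45.376/60 = 102.756267
  W ⇒ negate
Point 3:
  Latitude: 86 + 1.83/60 = 86.030500
  N ⇒ keep positive
  λ: 20.219′ = 0.336983°; total 74.336983
  hemisphere W, so the sign is −
Point 4:
  φ: 37.81′ = 0.630167°; total 43.630167
  S → negative
  Longitude: 48.83′ = 0.813833°; total 4.813833
  W → negative
Point 5:
  φ: 0 + 50/60 + 46.1/3600 = 0.846139
  S → negative
  Longitude: 19 + 48/60 + 16.7/3600 = 19.804639
  hemisphere W, so the sign is −
Point 6:
  Lat: 56.48′ = 0.941333°; total 0.941333
  N ⇒ keep positive
  Lon: 7.7727′ = 0.129545°; total 91.129545
  W ⇒ negate

1. 87.27702, -24.71543
2. 38.13657, -102.75627
3. 86.03050, -74.33698
4. -43.63017, -4.81383
5. -0.84614, -19.80464
6. 0.94133, -91.12955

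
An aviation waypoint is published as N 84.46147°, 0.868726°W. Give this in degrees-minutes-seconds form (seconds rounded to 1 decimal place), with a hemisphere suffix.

84°27′41.3″ N, 0°52′7.4″ W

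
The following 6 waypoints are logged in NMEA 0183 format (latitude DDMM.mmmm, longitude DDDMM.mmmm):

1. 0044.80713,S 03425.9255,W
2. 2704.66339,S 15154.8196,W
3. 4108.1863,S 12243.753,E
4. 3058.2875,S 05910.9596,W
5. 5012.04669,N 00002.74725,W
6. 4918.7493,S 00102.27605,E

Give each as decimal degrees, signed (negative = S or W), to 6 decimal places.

1. -0.746786, -34.432092
2. -27.077723, -151.913660
3. -41.136438, 122.729217
4. -30.971458, -59.182660
5. 50.200778, -0.045788
6. -49.312488, 1.037934

Point 1:
  Lat: degrees = first 2 digits = 0, minutes = 44.80713; 0 + 44.80713/60 = 0.7467855
  hemisphere S, so the sign is −
  Lon: split at 3 digits → 034° and 25.9255′; 34 + 25.9255/60 = 34.4320917
  W → negative
Point 2:
  φ: degrees = first 2 digits = 27, minutes = 4.66339; 27 + 4.66339/60 = 27.0777232
  hemisphere S, so the sign is −
  λ: degrees = first 3 digits = 151, minutes = 54.8196; 151 + 54.8196/60 = 151.9136600
  W ⇒ negate
Point 3:
  Lat: degrees = first 2 digits = 41, minutes = 8.1863; 41 + 8.1863/60 = 41.1364383
  S → negative
  λ: split at 3 digits → 122° and 43.753′; 122 + 43.753/60 = 122.7292167
  E ⇒ keep positive
Point 4:
  φ: degrees = first 2 digits = 30, minutes = 58.2875; 30 + 58.2875/60 = 30.9714583
  S → negative
  Longitude: degrees = first 3 digits = 59, minutes = 10.9596; 59 + 10.9596/60 = 59.1826600
  W → negative
Point 5:
  Latitude: degrees = first 2 digits = 50, minutes = 12.04669; 50 + 12.04669/60 = 50.2007782
  N → positive
  λ: degrees = first 3 digits = 0, minutes = 2.74725; 0 + 2.74725/60 = 0.0457875
  hemisphere W, so the sign is −
Point 6:
  φ: degrees = first 2 digits = 49, minutes = 18.7493; 49 + 18.7493/60 = 49.3124883
  hemisphere S, so the sign is −
  λ: split at 3 digits → 001° and 2.27605′; 1 + 2.27605/60 = 1.0379342
  E ⇒ keep positive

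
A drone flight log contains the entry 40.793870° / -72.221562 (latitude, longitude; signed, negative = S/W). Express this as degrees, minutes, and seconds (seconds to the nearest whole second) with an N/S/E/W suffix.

40°47′38″ N, 72°13′18″ W

φ: 0.793870° → 47.63220′; 0.63220 × 60 = 37.93″
Longitude is negative → W; |value| = 72.221562
λ: 0.221562 × 60 = 13.29372′ → 13′, remainder × 60 = 17.62″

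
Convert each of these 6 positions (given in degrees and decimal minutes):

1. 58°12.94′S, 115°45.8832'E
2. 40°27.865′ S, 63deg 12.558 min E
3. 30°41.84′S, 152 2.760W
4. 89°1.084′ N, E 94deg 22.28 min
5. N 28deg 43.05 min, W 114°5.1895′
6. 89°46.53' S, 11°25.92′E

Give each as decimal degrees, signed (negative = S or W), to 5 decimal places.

Point 1:
  Latitude: 12.94′ = 0.215667°; total 58.215667
  S → negative
  Lon: 45.8832′ = 0.764720°; total 115.764720
  E → positive
Point 2:
  Latitude: 27.865′ = 0.464417°; total 40.464417
  hemisphere S, so the sign is −
  λ: 12.558′ = 0.209300°; total 63.209300
  E → positive
Point 3:
  Latitude: 30 + 41.84/60 = 30.697333
  S ⇒ negate
  Longitude: 152 + 2.76/60 = 152.046000
  W → negative
Point 4:
  φ: 89 + 1.084/60 = 89.018067
  N ⇒ keep positive
  λ: 94 + 22.28/60 = 94.371333
  E ⇒ keep positive
Point 5:
  φ: 28 + 43.05/60 = 28.717500
  N → positive
  Lon: 5.1895′ = 0.086492°; total 114.086492
  W → negative
Point 6:
  Latitude: 89 + 46.53/60 = 89.775500
  S → negative
  λ: 25.92′ = 0.432000°; total 11.432000
  E → positive

1. -58.21567, 115.76472
2. -40.46442, 63.20930
3. -30.69733, -152.04600
4. 89.01807, 94.37133
5. 28.71750, -114.08649
6. -89.77550, 11.43200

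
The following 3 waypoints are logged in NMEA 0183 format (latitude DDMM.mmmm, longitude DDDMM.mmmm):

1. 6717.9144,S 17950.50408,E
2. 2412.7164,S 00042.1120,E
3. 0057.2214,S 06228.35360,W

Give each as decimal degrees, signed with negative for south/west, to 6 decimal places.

1. -67.298573, 179.841735
2. -24.211940, 0.701867
3. -0.953690, -62.472560

Point 1:
  φ: degrees = first 2 digits = 67, minutes = 17.9144; 67 + 17.9144/60 = 67.2985733
  hemisphere S, so the sign is −
  Lon: split at 3 digits → 179° and 50.50408′; 179 + 50.50408/60 = 179.8417347
  E → positive
Point 2:
  φ: split at 2 digits → 24° and 12.7164′; 24 + 12.7164/60 = 24.2119400
  hemisphere S, so the sign is −
  λ: split at 3 digits → 000° and 42.112′; 0 + 42.112/60 = 0.7018667
  E → positive
Point 3:
  φ: degrees = first 2 digits = 0, minutes = 57.2214; 0 + 57.2214/60 = 0.9536900
  S ⇒ negate
  λ: split at 3 digits → 062° and 28.3536′; 62 + 28.3536/60 = 62.4725600
  hemisphere W, so the sign is −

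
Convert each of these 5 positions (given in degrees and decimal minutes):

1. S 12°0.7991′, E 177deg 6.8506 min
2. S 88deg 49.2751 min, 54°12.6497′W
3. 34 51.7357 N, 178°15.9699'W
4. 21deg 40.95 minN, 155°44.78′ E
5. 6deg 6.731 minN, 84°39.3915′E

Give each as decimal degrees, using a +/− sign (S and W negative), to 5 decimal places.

Point 1:
  Latitude: 12 + 0.7991/60 = 12.013318
  hemisphere S, so the sign is −
  λ: 6.8506′ = 0.114177°; total 177.114177
  E ⇒ keep positive
Point 2:
  Lat: 49.2751′ = 0.821252°; total 88.821252
  S → negative
  λ: 12.6497′ = 0.210828°; total 54.210828
  W ⇒ negate
Point 3:
  Lat: 34 + 51.7357/60 = 34.862262
  N → positive
  λ: 178 + 15.9699/60 = 178.266165
  hemisphere W, so the sign is −
Point 4:
  φ: 40.95′ = 0.682500°; total 21.682500
  N → positive
  λ: 155 + 44.78/60 = 155.746333
  E ⇒ keep positive
Point 5:
  φ: 6 + 6.731/60 = 6.112183
  N → positive
  Longitude: 39.3915′ = 0.656525°; total 84.656525
  E ⇒ keep positive

1. -12.01332, 177.11418
2. -88.82125, -54.21083
3. 34.86226, -178.26617
4. 21.68250, 155.74633
5. 6.11218, 84.65653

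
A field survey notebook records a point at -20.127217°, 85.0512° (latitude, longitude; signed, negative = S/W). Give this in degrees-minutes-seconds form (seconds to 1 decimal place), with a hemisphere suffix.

Latitude is negative → S; |value| = 20.127217
Lat: 0.127217° → 7.63302′; 0.63302 × 60 = 37.981″
λ: 0.051200 × 60 = 3.07200′ → 3′, remainder × 60 = 4.320″

20°07′38.0″ S, 85°03′4.3″ E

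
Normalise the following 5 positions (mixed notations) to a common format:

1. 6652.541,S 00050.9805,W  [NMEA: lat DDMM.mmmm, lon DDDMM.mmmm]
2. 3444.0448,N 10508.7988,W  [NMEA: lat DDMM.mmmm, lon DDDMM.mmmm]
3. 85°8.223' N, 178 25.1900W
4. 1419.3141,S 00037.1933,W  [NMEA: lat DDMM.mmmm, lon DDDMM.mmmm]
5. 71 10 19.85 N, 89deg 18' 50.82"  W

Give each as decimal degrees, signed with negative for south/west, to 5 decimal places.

Point 1:
  Lat: split at 2 digits → 66° and 52.541′; 66 + 52.541/60 = 66.875683
  S ⇒ negate
  Lon: split at 3 digits → 000° and 50.9805′; 0 + 50.9805/60 = 0.849675
  W ⇒ negate
Point 2:
  Latitude: split at 2 digits → 34° and 44.0448′; 34 + 44.0448/60 = 34.734080
  N → positive
  λ: split at 3 digits → 105° and 8.7988′; 105 + 8.7988/60 = 105.146647
  W → negative
Point 3:
  Lat: 8.223′ = 0.137050°; total 85.137050
  N → positive
  Longitude: 178 + 25.19/60 = 178.419833
  hemisphere W, so the sign is −
Point 4:
  Lat: split at 2 digits → 14° and 19.3141′; 14 + 19.3141/60 = 14.321902
  S → negative
  Lon: split at 3 digits → 000° and 37.1933′; 0 + 37.1933/60 = 0.619888
  W → negative
Point 5:
  Latitude: 71 + 10/60 + 19.85/3600 = 71.172181
  N ⇒ keep positive
  Longitude: 18′ + 50.82″ = 18.84700′; 89 + 18.84700/60 = 89.314117
  W ⇒ negate

1. -66.87568, -0.84968
2. 34.73408, -105.14665
3. 85.13705, -178.41983
4. -14.32190, -0.61989
5. 71.17218, -89.31412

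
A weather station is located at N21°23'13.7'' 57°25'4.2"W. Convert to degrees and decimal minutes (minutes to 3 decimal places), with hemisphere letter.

φ: seconds/60 = 0.22833; minutes = 23 + 0.22833 = 23.22833
Lon: seconds/60 = 0.07000; minutes = 25 + 0.07000 = 25.07000

21° 23.228′ N, 57° 25.070′ W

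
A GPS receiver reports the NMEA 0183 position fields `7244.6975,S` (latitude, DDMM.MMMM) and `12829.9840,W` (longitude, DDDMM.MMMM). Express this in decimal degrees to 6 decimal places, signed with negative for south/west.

-72.744958, -128.499733

Latitude: degrees = first 2 digits = 72, minutes = 44.6975; 72 + 44.6975/60 = 72.7449583
hemisphere S, so the sign is −
λ: degrees = first 3 digits = 128, minutes = 29.984; 128 + 29.984/60 = 128.4997333
W ⇒ negate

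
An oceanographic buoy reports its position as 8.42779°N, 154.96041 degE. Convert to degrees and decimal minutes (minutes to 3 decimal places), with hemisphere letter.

8° 25.667′ N, 154° 57.625′ E

Latitude: 8° + 0.427790 × 60 = 8° 25.66740′
λ: fractional part 0.960410 → 57.62460 minutes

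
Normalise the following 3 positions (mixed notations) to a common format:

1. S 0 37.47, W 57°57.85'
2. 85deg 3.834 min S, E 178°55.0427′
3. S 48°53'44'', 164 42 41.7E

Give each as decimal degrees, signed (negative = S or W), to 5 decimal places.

1. -0.62450, -57.96417
2. -85.06390, 178.91738
3. -48.89556, 164.71158

Point 1:
  φ: 37.47′ = 0.624500°; total 0.624500
  S → negative
  λ: 57.85′ = 0.964167°; total 57.964167
  W → negative
Point 2:
  φ: 3.834′ = 0.063900°; total 85.063900
  S ⇒ negate
  Longitude: 178 + 55.0427/60 = 178.917378
  E ⇒ keep positive
Point 3:
  φ: 48 + 53/60 + 44/3600 = 48.895556
  hemisphere S, so the sign is −
  Lon: 164° + 42/60 + 41.7/3600 = 164 + 0.700000 + 0.011583 = 164.711583
  E ⇒ keep positive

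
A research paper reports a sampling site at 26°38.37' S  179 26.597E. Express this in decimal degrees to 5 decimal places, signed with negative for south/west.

-26.63950, 179.44328

φ: 38.37′ = 0.639500°; total 26.639500
S → negative
λ: 179 + 26.597/60 = 179.443283
E → positive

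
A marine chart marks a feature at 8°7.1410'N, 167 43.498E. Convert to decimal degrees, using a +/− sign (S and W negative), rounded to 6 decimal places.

φ: 7.141′ = 0.119017°; total 8.1190167
N → positive
Longitude: 43.498′ = 0.724967°; total 167.7249667
E ⇒ keep positive

8.119017, 167.724967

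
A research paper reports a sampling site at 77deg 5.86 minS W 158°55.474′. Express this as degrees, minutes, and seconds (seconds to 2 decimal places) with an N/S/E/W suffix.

77°05′51.60″ S, 158°55′28.44″ W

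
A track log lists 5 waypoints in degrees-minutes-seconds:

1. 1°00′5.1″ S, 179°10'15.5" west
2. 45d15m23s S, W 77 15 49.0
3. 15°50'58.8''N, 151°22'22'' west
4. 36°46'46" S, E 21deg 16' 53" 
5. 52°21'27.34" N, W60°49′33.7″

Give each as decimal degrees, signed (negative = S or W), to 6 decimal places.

1. -1.001417, -179.170972
2. -45.256389, -77.263611
3. 15.849667, -151.372778
4. -36.779444, 21.281389
5. 52.357594, -60.826028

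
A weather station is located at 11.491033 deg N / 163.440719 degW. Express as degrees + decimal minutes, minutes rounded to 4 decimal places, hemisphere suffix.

φ: fractional part 0.491033 → 29.461980 minutes
Longitude: minutes = (163.440719 − 163) × 60 = 26.443140

11° 29.4620′ N, 163° 26.4431′ W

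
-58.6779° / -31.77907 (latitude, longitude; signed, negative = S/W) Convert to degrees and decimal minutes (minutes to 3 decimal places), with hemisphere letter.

58° 40.674′ S, 31° 46.744′ W

Latitude is negative → S; |value| = 58.677900
Lat: minutes = (58.677900 − 58) × 60 = 40.67400
Longitude is negative → W; |value| = 31.779070
λ: minutes = (31.779070 − 31) × 60 = 46.74420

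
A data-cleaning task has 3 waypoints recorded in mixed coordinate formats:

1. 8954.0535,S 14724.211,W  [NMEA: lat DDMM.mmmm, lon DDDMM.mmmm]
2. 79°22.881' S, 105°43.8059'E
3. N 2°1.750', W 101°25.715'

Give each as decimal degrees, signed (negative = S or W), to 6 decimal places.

1. -89.900892, -147.403517
2. -79.381350, 105.730098
3. 2.029167, -101.428583

Point 1:
  Lat: split at 2 digits → 89° and 54.0535′; 89 + 54.0535/60 = 89.9008917
  S ⇒ negate
  Longitude: split at 3 digits → 147° and 24.211′; 147 + 24.211/60 = 147.4035167
  W ⇒ negate
Point 2:
  Latitude: 79 + 22.881/60 = 79.3813500
  S ⇒ negate
  Longitude: 43.8059′ = 0.730098°; total 105.7300983
  E → positive
Point 3:
  Latitude: 2 + 1.75/60 = 2.0291667
  N → positive
  λ: 25.715′ = 0.428583°; total 101.4285833
  W → negative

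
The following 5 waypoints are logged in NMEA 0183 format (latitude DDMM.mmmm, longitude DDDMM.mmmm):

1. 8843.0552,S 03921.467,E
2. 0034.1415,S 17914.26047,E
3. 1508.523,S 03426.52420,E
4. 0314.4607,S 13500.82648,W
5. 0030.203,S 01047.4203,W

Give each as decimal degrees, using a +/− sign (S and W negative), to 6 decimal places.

Point 1:
  Lat: degrees = first 2 digits = 88, minutes = 43.0552; 88 + 43.0552/60 = 88.7175867
  hemisphere S, so the sign is −
  Lon: degrees = first 3 digits = 39, minutes = 21.467; 39 + 21.467/60 = 39.3577833
  E ⇒ keep positive
Point 2:
  φ: split at 2 digits → 00° and 34.1415′; 0 + 34.1415/60 = 0.5690250
  hemisphere S, so the sign is −
  Lon: split at 3 digits → 179° and 14.26047′; 179 + 14.26047/60 = 179.2376745
  E ⇒ keep positive
Point 3:
  Latitude: degrees = first 2 digits = 15, minutes = 8.523; 15 + 8.523/60 = 15.1420500
  hemisphere S, so the sign is −
  λ: degrees = first 3 digits = 34, minutes = 26.5242; 34 + 26.5242/60 = 34.4420700
  E → positive
Point 4:
  Lat: degrees = first 2 digits = 3, minutes = 14.4607; 3 + 14.4607/60 = 3.2410117
  S → negative
  λ: degrees = first 3 digits = 135, minutes = 0.82648; 135 + 0.82648/60 = 135.0137747
  W → negative
Point 5:
  Latitude: split at 2 digits → 00° and 30.203′; 0 + 30.203/60 = 0.5033833
  hemisphere S, so the sign is −
  Lon: degrees = first 3 digits = 10, minutes = 47.4203; 10 + 47.4203/60 = 10.7903383
  W ⇒ negate

1. -88.717587, 39.357783
2. -0.569025, 179.237675
3. -15.142050, 34.442070
4. -3.241012, -135.013775
5. -0.503383, -10.790338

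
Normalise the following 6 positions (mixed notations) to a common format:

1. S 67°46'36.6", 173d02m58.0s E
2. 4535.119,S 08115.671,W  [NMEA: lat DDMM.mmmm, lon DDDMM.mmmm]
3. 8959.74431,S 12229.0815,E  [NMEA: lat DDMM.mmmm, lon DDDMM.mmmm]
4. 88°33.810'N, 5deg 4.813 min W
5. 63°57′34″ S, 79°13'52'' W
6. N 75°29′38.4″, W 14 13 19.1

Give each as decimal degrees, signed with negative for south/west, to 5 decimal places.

1. -67.77683, 173.04944
2. -45.58532, -81.26118
3. -89.99574, 122.48469
4. 88.56350, -5.08022
5. -63.95944, -79.23111
6. 75.49400, -14.22197

Point 1:
  φ: 67° + 46/60 + 36.6/3600 = 67 + 0.766667 + 0.010167 = 67.776833
  hemisphere S, so the sign is −
  λ: 2′ + 58″ = 2.96667′; 173 + 2.96667/60 = 173.049444
  E → positive
Point 2:
  φ: degrees = first 2 digits = 45, minutes = 35.119; 45 + 35.119/60 = 45.585317
  S ⇒ negate
  Lon: degrees = first 3 digits = 81, minutes = 15.671; 81 + 15.671/60 = 81.261183
  hemisphere W, so the sign is −
Point 3:
  φ: degrees = first 2 digits = 89, minutes = 59.74431; 89 + 59.74431/60 = 89.995739
  S ⇒ negate
  λ: split at 3 digits → 122° and 29.0815′; 122 + 29.0815/60 = 122.484692
  E ⇒ keep positive
Point 4:
  Lat: 33.81′ = 0.563500°; total 88.563500
  N ⇒ keep positive
  Longitude: 5 + 4.813/60 = 5.080217
  W → negative
Point 5:
  φ: 63° + 57/60 + 34/3600 = 63 + 0.950000 + 0.009444 = 63.959444
  hemisphere S, so the sign is −
  Longitude: 79° + 13/60 + 52/3600 = 79 + 0.216667 + 0.014444 = 79.231111
  W ⇒ negate
Point 6:
  φ: 75° + 29/60 + 38.4/3600 = 75 + 0.483333 + 0.010667 = 75.494000
  N → positive
  λ: 13′ + 19.1″ = 13.31833′; 14 + 13.31833/60 = 14.221972
  W → negative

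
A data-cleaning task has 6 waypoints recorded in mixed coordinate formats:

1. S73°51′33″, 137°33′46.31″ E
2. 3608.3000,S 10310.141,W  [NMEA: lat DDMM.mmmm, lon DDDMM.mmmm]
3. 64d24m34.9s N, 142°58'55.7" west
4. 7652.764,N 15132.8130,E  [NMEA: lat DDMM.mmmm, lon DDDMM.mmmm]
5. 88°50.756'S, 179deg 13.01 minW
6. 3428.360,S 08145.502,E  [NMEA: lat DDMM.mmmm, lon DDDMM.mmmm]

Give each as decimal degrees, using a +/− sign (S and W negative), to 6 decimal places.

Point 1:
  Lat: 73° + 51/60 + 33/3600 = 73 + 0.850000 + 0.009167 = 73.8591667
  hemisphere S, so the sign is −
  λ: 33′ + 46.31″ = 33.77183′; 137 + 33.77183/60 = 137.5628639
  E → positive
Point 2:
  φ: degrees = first 2 digits = 36, minutes = 8.3; 36 + 8.3/60 = 36.1383333
  S ⇒ negate
  Longitude: split at 3 digits → 103° and 10.141′; 103 + 10.141/60 = 103.1690167
  W → negative
Point 3:
  φ: 64° + 24/60 + 34.9/3600 = 64 + 0.400000 + 0.009694 = 64.4096944
  N ⇒ keep positive
  λ: 142° + 58/60 + 55.7/3600 = 142 + 0.966667 + 0.015472 = 142.9821389
  W → negative
Point 4:
  Latitude: split at 2 digits → 76° and 52.764′; 76 + 52.764/60 = 76.8794000
  N → positive
  Longitude: degrees = first 3 digits = 151, minutes = 32.813; 151 + 32.813/60 = 151.5468833
  E → positive
Point 5:
  Lat: 50.756′ = 0.845933°; total 88.8459333
  S → negative
  λ: 179 + 13.01/60 = 179.2168333
  hemisphere W, so the sign is −
Point 6:
  φ: degrees = first 2 digits = 34, minutes = 28.36; 34 + 28.36/60 = 34.4726667
  S ⇒ negate
  λ: split at 3 digits → 081° and 45.502′; 81 + 45.502/60 = 81.7583667
  E → positive

1. -73.859167, 137.562864
2. -36.138333, -103.169017
3. 64.409694, -142.982139
4. 76.879400, 151.546883
5. -88.845933, -179.216833
6. -34.472667, 81.758367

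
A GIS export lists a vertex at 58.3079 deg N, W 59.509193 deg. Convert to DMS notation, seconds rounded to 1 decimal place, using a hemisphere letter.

58°18′28.4″ N, 59°30′33.1″ W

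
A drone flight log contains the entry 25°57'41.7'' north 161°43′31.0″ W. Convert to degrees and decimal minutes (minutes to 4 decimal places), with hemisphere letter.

25° 57.6950′ N, 161° 43.5167′ W

φ: seconds/60 = 0.69500; minutes = 57 + 0.69500 = 57.695000
λ: seconds/60 = 0.51667; minutes = 43 + 0.51667 = 43.516667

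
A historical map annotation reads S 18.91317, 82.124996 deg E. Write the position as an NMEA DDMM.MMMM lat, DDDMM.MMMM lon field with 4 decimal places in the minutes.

φ: fractional part 0.913170 → 54.790200 minutes
Lon: fractional part 0.124996 → 7.499760 minutes

1854.7902,S / 08207.4998,E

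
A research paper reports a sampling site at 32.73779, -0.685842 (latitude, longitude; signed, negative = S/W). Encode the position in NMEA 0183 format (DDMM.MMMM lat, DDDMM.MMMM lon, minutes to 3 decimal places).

φ: fractional part 0.737790 → 44.26740 minutes
Longitude is negative → W; |value| = 0.685842
Longitude: fractional part 0.685842 → 41.15052 minutes

3244.267,N / 00041.151,W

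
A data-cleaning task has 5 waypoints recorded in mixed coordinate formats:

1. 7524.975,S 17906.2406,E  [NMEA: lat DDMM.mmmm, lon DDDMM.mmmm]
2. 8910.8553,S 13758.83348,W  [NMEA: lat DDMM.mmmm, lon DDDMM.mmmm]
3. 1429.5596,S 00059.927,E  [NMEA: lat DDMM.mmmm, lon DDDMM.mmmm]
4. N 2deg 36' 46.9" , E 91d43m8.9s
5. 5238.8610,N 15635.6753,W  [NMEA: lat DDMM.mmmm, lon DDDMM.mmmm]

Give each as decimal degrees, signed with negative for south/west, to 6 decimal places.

Point 1:
  Latitude: split at 2 digits → 75° and 24.975′; 75 + 24.975/60 = 75.4162500
  hemisphere S, so the sign is −
  λ: split at 3 digits → 179° and 6.2406′; 179 + 6.2406/60 = 179.1040100
  E → positive
Point 2:
  Lat: split at 2 digits → 89° and 10.8553′; 89 + 10.8553/60 = 89.1809217
  hemisphere S, so the sign is −
  Longitude: degrees = first 3 digits = 137, minutes = 58.83348; 137 + 58.83348/60 = 137.9805580
  W ⇒ negate
Point 3:
  Latitude: degrees = first 2 digits = 14, minutes = 29.5596; 14 + 29.5596/60 = 14.4926600
  S → negative
  Longitude: split at 3 digits → 000° and 59.927′; 0 + 59.927/60 = 0.9987833
  E ⇒ keep positive
Point 4:
  φ: 2 + 36/60 + 46.9/3600 = 2.6130278
  N → positive
  λ: 91 + 43/60 + 8.9/3600 = 91.7191389
  E ⇒ keep positive
Point 5:
  Latitude: split at 2 digits → 52° and 38.861′; 52 + 38.861/60 = 52.6476833
  N ⇒ keep positive
  λ: degrees = first 3 digits = 156, minutes = 35.6753; 156 + 35.6753/60 = 156.5945883
  W → negative

1. -75.416250, 179.104010
2. -89.180922, -137.980558
3. -14.492660, 0.998783
4. 2.613028, 91.719139
5. 52.647683, -156.594588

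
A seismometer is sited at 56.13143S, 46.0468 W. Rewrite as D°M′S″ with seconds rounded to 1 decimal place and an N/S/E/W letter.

56°07′53.1″ S, 46°02′48.5″ W

φ: 0.131430 × 60 = 7.88580′ → 7′, remainder × 60 = 53.148″
Lon: 0.046800 × 60 = 2.80800′ → 2′, remainder × 60 = 48.480″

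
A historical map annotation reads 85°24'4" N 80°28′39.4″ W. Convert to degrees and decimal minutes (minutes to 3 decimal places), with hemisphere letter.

85° 24.067′ N, 80° 28.657′ W

Lat: seconds/60 = 0.06667; minutes = 24 + 0.06667 = 24.06667
Longitude: seconds/60 = 0.65667; minutes = 28 + 0.65667 = 28.65667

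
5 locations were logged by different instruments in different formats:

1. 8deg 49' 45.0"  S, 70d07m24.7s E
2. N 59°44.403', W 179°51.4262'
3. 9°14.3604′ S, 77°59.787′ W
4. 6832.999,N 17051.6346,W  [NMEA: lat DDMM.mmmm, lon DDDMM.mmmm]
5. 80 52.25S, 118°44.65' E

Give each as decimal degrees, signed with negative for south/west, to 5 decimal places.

Point 1:
  φ: 8° + 49/60 + 45/3600 = 8 + 0.816667 + 0.012500 = 8.829167
  S ⇒ negate
  λ: 7′ + 24.7″ = 7.41167′; 70 + 7.41167/60 = 70.123528
  E → positive
Point 2:
  Latitude: 59 + 44.403/60 = 59.740050
  N ⇒ keep positive
  Longitude: 179 + 51.4262/60 = 179.857103
  hemisphere W, so the sign is −
Point 3:
  φ: 9 + 14.3604/60 = 9.239340
  hemisphere S, so the sign is −
  Lon: 77 + 59.787/60 = 77.996450
  hemisphere W, so the sign is −
Point 4:
  Latitude: degrees = first 2 digits = 68, minutes = 32.999; 68 + 32.999/60 = 68.549983
  N → positive
  Longitude: split at 3 digits → 170° and 51.6346′; 170 + 51.6346/60 = 170.860577
  W ⇒ negate
Point 5:
  Lat: 80 + 52.25/60 = 80.870833
  S → negative
  λ: 118 + 44.65/60 = 118.744167
  E → positive

1. -8.82917, 70.12353
2. 59.74005, -179.85710
3. -9.23934, -77.99645
4. 68.54998, -170.86058
5. -80.87083, 118.74417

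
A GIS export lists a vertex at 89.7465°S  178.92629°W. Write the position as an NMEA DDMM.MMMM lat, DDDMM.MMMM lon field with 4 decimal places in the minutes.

φ: minutes = (89.746500 − 89) × 60 = 44.790000
Longitude: fractional part 0.926290 → 55.577400 minutes

8944.7900,S / 17855.5774,W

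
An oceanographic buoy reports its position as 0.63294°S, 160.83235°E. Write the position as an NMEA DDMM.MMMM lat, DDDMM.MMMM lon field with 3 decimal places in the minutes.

0037.976,S / 16049.941,E

Lat: 0° + 0.632940 × 60 = 0° 37.97640′
Longitude: fractional part 0.832350 → 49.94100 minutes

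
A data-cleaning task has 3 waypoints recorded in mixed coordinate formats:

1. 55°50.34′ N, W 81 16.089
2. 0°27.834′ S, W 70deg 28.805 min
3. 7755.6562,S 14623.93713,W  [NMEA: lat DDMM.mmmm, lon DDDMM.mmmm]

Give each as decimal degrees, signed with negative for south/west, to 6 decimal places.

1. 55.839000, -81.268150
2. -0.463900, -70.480083
3. -77.927603, -146.398952

Point 1:
  Lat: 50.34′ = 0.839000°; total 55.8390000
  N → positive
  Longitude: 16.089′ = 0.268150°; total 81.2681500
  W → negative
Point 2:
  Lat: 0 + 27.834/60 = 0.4639000
  S → negative
  Lon: 28.805′ = 0.480083°; total 70.4800833
  W → negative
Point 3:
  Lat: degrees = first 2 digits = 77, minutes = 55.6562; 77 + 55.6562/60 = 77.9276033
  S → negative
  Longitude: split at 3 digits → 146° and 23.93713′; 146 + 23.93713/60 = 146.3989522
  W ⇒ negate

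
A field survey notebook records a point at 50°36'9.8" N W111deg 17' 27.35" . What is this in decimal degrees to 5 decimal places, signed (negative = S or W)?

50.60272, -111.29093

Latitude: 50° + 36/60 + 9.8/3600 = 50 + 0.600000 + 0.002722 = 50.602722
N ⇒ keep positive
Lon: 111° + 17/60 + 27.35/3600 = 111 + 0.283333 + 0.007597 = 111.290931
hemisphere W, so the sign is −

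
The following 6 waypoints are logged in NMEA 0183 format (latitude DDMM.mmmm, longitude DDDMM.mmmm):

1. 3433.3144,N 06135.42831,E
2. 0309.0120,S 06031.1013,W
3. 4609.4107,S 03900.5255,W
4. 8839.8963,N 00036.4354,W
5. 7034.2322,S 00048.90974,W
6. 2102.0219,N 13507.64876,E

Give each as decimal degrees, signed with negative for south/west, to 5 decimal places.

Point 1:
  Lat: split at 2 digits → 34° and 33.3144′; 34 + 33.3144/60 = 34.555240
  N ⇒ keep positive
  λ: split at 3 digits → 061° and 35.42831′; 61 + 35.42831/60 = 61.590472
  E → positive
Point 2:
  φ: degrees = first 2 digits = 3, minutes = 9.012; 3 + 9.012/60 = 3.150200
  S ⇒ negate
  Longitude: degrees = first 3 digits = 60, minutes = 31.1013; 60 + 31.1013/60 = 60.518355
  W ⇒ negate
Point 3:
  Lat: degrees = first 2 digits = 46, minutes = 9.4107; 46 + 9.4107/60 = 46.156845
  S ⇒ negate
  Longitude: degrees = first 3 digits = 39, minutes = 0.5255; 39 + 0.5255/60 = 39.008758
  hemisphere W, so the sign is −
Point 4:
  φ: split at 2 digits → 88° and 39.8963′; 88 + 39.8963/60 = 88.664938
  N ⇒ keep positive
  Lon: split at 3 digits → 000° and 36.4354′; 0 + 36.4354/60 = 0.607257
  hemisphere W, so the sign is −
Point 5:
  Lat: degrees = first 2 digits = 70, minutes = 34.2322; 70 + 34.2322/60 = 70.570537
  S ⇒ negate
  Longitude: degrees = first 3 digits = 0, minutes = 48.90974; 0 + 48.90974/60 = 0.815162
  W → negative
Point 6:
  φ: split at 2 digits → 21° and 2.0219′; 21 + 2.0219/60 = 21.033698
  N → positive
  Lon: degrees = first 3 digits = 135, minutes = 7.64876; 135 + 7.64876/60 = 135.127479
  E ⇒ keep positive

1. 34.55524, 61.59047
2. -3.15020, -60.51836
3. -46.15685, -39.00876
4. 88.66494, -0.60726
5. -70.57054, -0.81516
6. 21.03370, 135.12748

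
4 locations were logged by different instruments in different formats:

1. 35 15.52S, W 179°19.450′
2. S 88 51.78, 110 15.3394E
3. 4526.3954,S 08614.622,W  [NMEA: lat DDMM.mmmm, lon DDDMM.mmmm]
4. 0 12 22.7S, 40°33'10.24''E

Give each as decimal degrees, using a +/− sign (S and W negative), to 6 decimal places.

1. -35.258667, -179.324167
2. -88.863000, 110.255657
3. -45.439923, -86.243700
4. -0.206306, 40.552844

Point 1:
  φ: 15.52′ = 0.258667°; total 35.2586667
  hemisphere S, so the sign is −
  λ: 19.45′ = 0.324167°; total 179.3241667
  hemisphere W, so the sign is −
Point 2:
  Latitude: 88 + 51.78/60 = 88.8630000
  S ⇒ negate
  Lon: 15.3394′ = 0.255657°; total 110.2556567
  E → positive
Point 3:
  Lat: degrees = first 2 digits = 45, minutes = 26.3954; 45 + 26.3954/60 = 45.4399233
  S ⇒ negate
  λ: degrees = first 3 digits = 86, minutes = 14.622; 86 + 14.622/60 = 86.2437000
  W ⇒ negate
Point 4:
  φ: 0 + 12/60 + 22.7/3600 = 0.2063056
  S → negative
  Longitude: 40 + 33/60 + 10.24/3600 = 40.5528444
  E ⇒ keep positive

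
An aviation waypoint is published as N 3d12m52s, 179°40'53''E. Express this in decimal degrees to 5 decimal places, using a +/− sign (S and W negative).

3.21444, 179.68139

φ: 3° + 12/60 + 52/3600 = 3 + 0.200000 + 0.014444 = 3.214444
N → positive
Lon: 179 + 40/60 + 53/3600 = 179.681389
E ⇒ keep positive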